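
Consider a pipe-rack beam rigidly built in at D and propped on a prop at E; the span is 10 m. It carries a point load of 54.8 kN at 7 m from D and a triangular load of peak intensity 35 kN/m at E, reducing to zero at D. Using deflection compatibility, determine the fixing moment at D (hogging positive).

Take the reaction at E as the redundant and release it; the primary structure is a cantilever fixed at D.
Deflection at E on the released cantilever, summing each load's contribution:
  point load 54.8 at a = 7: Pa²(3L − a)/(6EI) = 10293/EI
  triangular load, peak 35 at the free end: 11w₀L⁴/(120EI) = 32083/EI
  δ_0 = 42377/EI
Tip deflection under a unit load at E: L³/(3EI) = 333.3/EI.
Compatibility at E: δ_0 − R_E·δ_{EE} = 0, so R_E = 42377/333.3 = 127.1 kN.
Moment equilibrium about D: M_D = Σ(load moments about D) − R_E·L = 1550 − 127.1×10 = 279 kN·m.

M_D = 279 kN·m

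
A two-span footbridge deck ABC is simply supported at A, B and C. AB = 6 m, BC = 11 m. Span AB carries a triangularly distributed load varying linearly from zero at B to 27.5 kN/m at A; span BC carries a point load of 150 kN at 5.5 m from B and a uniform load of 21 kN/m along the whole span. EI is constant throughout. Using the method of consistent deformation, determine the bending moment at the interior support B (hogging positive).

M_B = 426.1 kN·m

Take M_B as the redundant. Released structure: two simple spans AB and BC with a hinge at B.
End slopes at the hinge B, treating each span as simply supported:
  span AB: triangular load, peak 27.5: 7w₀L³/(360EI) = 115.5/EI
  span BC: point load 150 at a = 5.5: Pab(L + b)/(6LEI) = 1134/EI
  span BC: UDL 21: wL³/(24EI) = 1165/EI
  relative rotation θ_0 = (115.5 + 2299)/EI = 2414/EI
A unit hogging moment at B produces rotation L₁/(3EI) + L₂/(3EI) = 5.667/EI.
Slope continuity at B: θ_0 = M_B·5.667/EI, so M_B = 2414/5.667 = 426.1 kN·m (hogging).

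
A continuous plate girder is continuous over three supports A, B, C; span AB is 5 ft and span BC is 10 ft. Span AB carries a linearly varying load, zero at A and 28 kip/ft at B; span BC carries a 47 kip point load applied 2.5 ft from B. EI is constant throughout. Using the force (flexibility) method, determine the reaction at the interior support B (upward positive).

Release continuity at B by inserting a hinge; the redundant is the internal moment M_B. The primary structure is two simply-supported spans AB and BC.
End slopes at the hinge B, treating each span as simply supported:
  span AB: triangular load, peak 28: w₀L³/(45EI) = 77.78/EI
  span BC: point load 47 at a = 2.5: Pab(L + b)/(6LEI) = 257/EI
  relative rotation θ_0 = (77.78 + 257)/EI = 334.8/EI
A unit hogging moment at B produces rotation L₁/(3EI) + L₂/(3EI) = 5/EI.
Slope continuity at B: θ_0 = M_B·5/EI, so M_B = 334.8/5 = 66.96 kip·ft (hogging).
Span AB, ΣM about A with M_B applied at B: R_B^{AB}·5 = 233.3 + 66.96, so R_B^{AB} = 60.06 kip and R_A = 70 − 60.06 = 9.941 kip.
Span BC, ΣM about C: R_B^{BC}·10 = 352.5 + 66.96, so R_B^{BC} = 41.95 kip and R_C = 47 − 41.95 = 5.054 kip.
R_B = 60.06 + 41.95 = 102 kip.

R_B = 102 kip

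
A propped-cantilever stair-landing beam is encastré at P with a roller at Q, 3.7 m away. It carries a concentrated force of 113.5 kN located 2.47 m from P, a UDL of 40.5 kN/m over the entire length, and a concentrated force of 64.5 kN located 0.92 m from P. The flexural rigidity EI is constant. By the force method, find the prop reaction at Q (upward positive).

Remove the prop at Q; the released (primary) structure is a cantilever built in at P.
Primary-structure tip deflection at Q by superposition:
  point load 113.5 at a = 2.47: Pa²(3L − a)/(6EI) = 996/EI
  UDL 40.5: wL⁴/(8EI) = 948.8/EI
  point load 64.5 at a = 0.92: Pa²(3L − a)/(6EI) = 92.63/EI
  δ_0 = 2037/EI
Tip deflection under a unit load at Q: L³/(3EI) = 16.88/EI.
The prop prevents deflection at Q: R_Q = δ_0/δ_{QQ} = 2037/16.88 = 120.7 kN.

R_Q = 120.7 kN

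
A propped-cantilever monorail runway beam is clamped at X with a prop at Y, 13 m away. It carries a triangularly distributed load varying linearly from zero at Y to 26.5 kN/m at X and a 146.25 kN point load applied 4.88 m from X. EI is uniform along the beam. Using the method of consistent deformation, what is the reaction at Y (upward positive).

Choose R_Y as the redundant. The primary structure is the cantilever fixed at X.
Primary-structure tip deflection at Y by superposition:
  triangular load, peak 26.5 at the fixed end: w₀L⁴/(30EI) = 25229/EI
  point load 146.25 at a = 4.88: Pa²(3L − a)/(6EI) = 19806/EI
  δ_0 = 45035/EI
Tip deflection under a unit load at Y: L³/(3EI) = 732.3/EI.
Compatibility at Y: δ_0 − R_Y·δ_{YY} = 0, so R_Y = 45035/732.3 = 61.49 kN.

R_Y = 61.49 kN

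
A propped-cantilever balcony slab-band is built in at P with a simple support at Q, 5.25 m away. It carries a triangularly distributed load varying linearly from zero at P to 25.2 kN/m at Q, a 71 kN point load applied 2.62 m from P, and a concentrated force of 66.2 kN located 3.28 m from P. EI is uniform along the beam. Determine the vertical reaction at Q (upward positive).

R_Q = 89.18 kN

Remove the prop at Q; the released (primary) structure is a cantilever built in at P.
Downward deflection at the released point Q due to the loads:
  triangular load, peak 25.2 at the free end: 11w₀L⁴/(120EI) = 1755/EI
  point load 71 at a = 2.62: Pa²(3L − a)/(6EI) = 1067/EI
  point load 66.2 at a = 3.28: Pa²(3L − a)/(6EI) = 1480/EI
  δ_0 = 4302/EI
Tip deflection under a unit load at Q: L³/(3EI) = 48.23/EI.
The prop prevents deflection at Q: R_Q = δ_0/δ_{QQ} = 4302/48.23 = 89.18 kN.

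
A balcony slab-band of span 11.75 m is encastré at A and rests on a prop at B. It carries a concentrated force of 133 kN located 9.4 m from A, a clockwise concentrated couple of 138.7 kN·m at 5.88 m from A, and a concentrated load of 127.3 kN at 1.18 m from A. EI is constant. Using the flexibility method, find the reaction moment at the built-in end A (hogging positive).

Remove the prop at B; the released (primary) structure is a cantilever built in at A.
Deflection at B on the released cantilever, summing each load's contribution:
  point load 133 at a = 9.4: Pa²(3L − a)/(6EI) = 50631/EI
  clockwise couple 138.7 at a = 5.88: M₀a(2L − a)/(2EI) = 7185/EI
  point load 127.3 at a = 1.18: Pa²(3L − a)/(6EI) = 1006/EI
  δ_0 = 58823/EI
Flexibility coefficient — unit upward force at B: δ_{BB} = L³/(3EI) = 540.7/EI.
The prop prevents deflection at B: R_B = δ_0/δ_{BB} = 58823/540.7 = 108.8 kN.
Moment equilibrium about A: M_A = Σ(load moments about A) − R_B·L = 1539 − 108.8×11.75 = 260.9 kN·m.

M_A = 260.9 kN·m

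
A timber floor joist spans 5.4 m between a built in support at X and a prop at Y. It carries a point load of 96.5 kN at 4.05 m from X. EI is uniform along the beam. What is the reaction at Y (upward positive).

Take the reaction at Y as the redundant and release it; the primary structure is a cantilever fixed at X.
Downward deflection at the released point Y due to the loads:
  point load 96.5 at a = 4.05: Pa²(3L − a)/(6EI) = 3205/EI
Tip deflection under a unit load at Y: L³/(3EI) = 52.49/EI.
The prop prevents deflection at Y: R_Y = δ_0/δ_{YY} = 3205/52.49 = 61.07 kN.

R_Y = 61.07 kN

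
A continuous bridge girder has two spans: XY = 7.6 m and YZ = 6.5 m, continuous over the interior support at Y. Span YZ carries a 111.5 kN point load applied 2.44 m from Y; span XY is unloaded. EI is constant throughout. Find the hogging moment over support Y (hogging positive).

M_Y = 63.63 kN·m

Release continuity at Y by inserting a hinge; the redundant is the internal moment M_Y. The primary structure is two simply-supported spans XY and YZ.
End slopes at the hinge Y, treating each span as simply supported:
  span YZ: point load 111.5 at a = 2.44: Pab(L + b)/(6LEI) = 299.1/EI
  relative rotation θ_0 = (0 + 299.1)/EI = 299.1/EI
A unit hogging moment at Y produces rotation L₁/(3EI) + L₂/(3EI) = 4.7/EI.
Slope continuity at Y: θ_0 = M_Y·4.7/EI, so M_Y = 299.1/4.7 = 63.63 kN·m (hogging).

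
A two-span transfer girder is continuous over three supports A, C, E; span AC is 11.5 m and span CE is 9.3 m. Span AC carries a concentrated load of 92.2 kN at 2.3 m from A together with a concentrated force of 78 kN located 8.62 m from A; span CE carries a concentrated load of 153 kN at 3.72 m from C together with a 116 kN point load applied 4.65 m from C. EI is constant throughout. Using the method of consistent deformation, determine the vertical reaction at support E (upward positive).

R_E = 81.53 kN

Take M_C as the redundant. Released structure: two simple spans AC and CE with a hinge at C.
Rotations at C on the released spans (each span's end-slope, ×1/EI):
  span AC: point load 92.2 at a = 2.3: Pab(L + a)/(6LEI) = 390.2/EI
  span AC: point load 78 at a = 8.62: Pab(L + a)/(6LEI) = 564.6/EI
  span CE: point load 153 at a = 3.72: Pab(L + b)/(6LEI) = 846.9/EI
  span CE: point load 116 at a = 4.65: Pab(L + b)/(6LEI) = 627.1/EI
  relative rotation θ_0 = (954.8 + 1474)/EI = 2429/EI
A unit hogging moment at C produces rotation L₁/(3EI) + L₂/(3EI) = 6.933/EI.
Compatibility: M_C·(L₁+L₂)/(3EI) = θ_0, giving M_C = 350.3 kN·m (hogging).
Span CE, ΣM about E: R_C^{CE}·9.3 = 1393 + 350.3, so R_C^{CE} = 187.5 kN and R_E = 269 − 187.5 = 81.53 kN.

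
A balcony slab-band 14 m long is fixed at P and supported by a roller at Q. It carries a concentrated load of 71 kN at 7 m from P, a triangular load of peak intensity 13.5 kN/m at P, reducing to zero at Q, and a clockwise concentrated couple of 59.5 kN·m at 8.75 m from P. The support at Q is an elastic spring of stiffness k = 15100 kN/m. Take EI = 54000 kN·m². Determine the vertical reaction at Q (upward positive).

R_Q = 46.38 kN

Release the roller at Q. Primary structure: cantilever fixed at P.
Free-end deflection of the primary structure under the applied loading (downward +):
  point load 71 at a = 7: Pa²(3L − a)/(6EI) = 20294/EI
  triangular load, peak 13.5 at the fixed end: w₀L⁴/(30EI) = 17287/EI
  clockwise couple 59.5 at a = 8.75: M₀a(2L − a)/(2EI) = 5011/EI
  δ_0 = 42592/EI
Flexibility coefficient — unit upward force at Q: δ_{QQ} = L³/(3EI) = 914.7/EI.
With EI = 54000 kN·m²: δ_0 = 0.78875 m and δ_{QQ} = 0.016938 m/kN.
Compatibility — the spring shortens by R_Q/k under the reaction it provides: δ_0 − R_Q·δ_{QQ} = R_Q/k. With 1/k = 0.000066 m/kN, R_Q = δ_0 / (δ_{QQ} + 1/k) = 0.78875 / (0.016938 + 0.000066) = 46.38 kN.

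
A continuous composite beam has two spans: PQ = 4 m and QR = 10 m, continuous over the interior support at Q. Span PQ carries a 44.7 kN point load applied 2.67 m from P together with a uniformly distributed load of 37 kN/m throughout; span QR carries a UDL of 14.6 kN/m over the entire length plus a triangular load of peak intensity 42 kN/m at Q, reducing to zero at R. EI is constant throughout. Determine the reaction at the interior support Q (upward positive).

R_Q = 443.2 kN

Take M_Q as the redundant. Released structure: two simple spans PQ and QR with a hinge at Q.
End slopes at the hinge Q, treating each span as simply supported:
  span PQ: point load 44.7 at a = 2.67: Pab(L + a)/(6LEI) = 44.11/EI
  span PQ: UDL 37: wL³/(24EI) = 98.67/EI
  span QR: UDL 14.6: wL³/(24EI) = 608.3/EI
  span QR: triangular load, peak 42: w₀L³/(45EI) = 933.3/EI
  relative rotation θ_0 = (142.8 + 1542)/EI = 1684/EI
A unit hogging moment at Q produces rotation L₁/(3EI) + L₂/(3EI) = 4.667/EI.
Slope continuity at Q: θ_0 = M_Q·4.667/EI, so M_Q = 1684/4.667 = 361 kN·m (hogging).
Span PQ, ΣM about P with M_Q applied at Q: R_Q^{PQ}·4 = 415.3 + 361, so R_Q^{PQ} = 194.1 kN and R_P = 192.7 − 194.1 = -1.376 kN.
Span QR, ΣM about R: R_Q^{QR}·10 = 2130 + 361, so R_Q^{QR} = 249.1 kN and R_R = 356 − 249.1 = 106.9 kN.
R_Q = 194.1 + 249.1 = 443.2 kN.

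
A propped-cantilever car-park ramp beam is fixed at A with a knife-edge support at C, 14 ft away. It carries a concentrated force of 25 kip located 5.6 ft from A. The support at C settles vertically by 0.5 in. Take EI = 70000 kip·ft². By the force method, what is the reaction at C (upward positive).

R_C = 2.011 kip

Release the roller at C. Primary structure: cantilever fixed at A.
Free-end deflection of the primary structure under the applied loading (downward +):
  point load 25 at a = 5.6: Pa²(3L − a)/(6EI) = 4756/EI
Flexibility coefficient — unit upward force at C: δ_{CC} = L³/(3EI) = 914.7/EI.
With EI = 70000 kip·ft²: δ_0 = 0.067947 ft and δ_{CC} = 0.013067 ft/kip.
Compatibility — the beam at C must follow the support down by 0.04167 ft: δ_0 − R_C·δ_{CC} = 0.04167, so R_C = (0.067947 − 0.04167)/0.013067 = 2.011 kip.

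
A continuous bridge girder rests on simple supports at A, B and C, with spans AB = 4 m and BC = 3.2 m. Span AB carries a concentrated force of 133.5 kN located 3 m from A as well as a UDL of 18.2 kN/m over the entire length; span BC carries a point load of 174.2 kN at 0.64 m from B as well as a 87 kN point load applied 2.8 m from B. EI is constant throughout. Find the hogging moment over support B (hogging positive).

Take M_B as the redundant. Released structure: two simple spans AB and BC with a hinge at B.
Rotations at B on the released spans (each span's end-slope, ×1/EI):
  span AB: point load 133.5 at a = 3: Pab(L + a)/(6LEI) = 116.8/EI
  span AB: UDL 18.2: wL³/(24EI) = 48.53/EI
  span BC: point load 174.2 at a = 0.64: Pab(L + b)/(6LEI) = 85.62/EI
  span BC: point load 87 at a = 2.8: Pab(L + b)/(6LEI) = 18.27/EI
  relative rotation θ_0 = (165.3 + 103.9)/EI = 269.2/EI
A unit hogging moment at B produces rotation L₁/(3EI) + L₂/(3EI) = 2.4/EI.
Compatibility: M_B·(L₁+L₂)/(3EI) = θ_0, giving M_B = 112.2 kN·m (hogging).

M_B = 112.2 kN·m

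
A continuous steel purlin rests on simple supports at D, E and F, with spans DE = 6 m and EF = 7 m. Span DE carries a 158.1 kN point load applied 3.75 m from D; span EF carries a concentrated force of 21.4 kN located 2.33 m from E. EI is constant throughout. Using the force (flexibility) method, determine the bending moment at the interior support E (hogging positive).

M_E = 98.3 kN·m

Take M_E as the redundant. Released structure: two simple spans DE and EF with a hinge at E.
End slopes at the hinge E, treating each span as simply supported:
  span DE: point load 158.1 at a = 3.75: Pab(L + a)/(6LEI) = 361.3/EI
  span EF: point load 21.4 at a = 2.33: Pab(L + b)/(6LEI) = 64.7/EI
  relative rotation θ_0 = (361.3 + 64.7)/EI = 426/EI
A unit hogging moment at E produces rotation L₁/(3EI) + L₂/(3EI) = 4.333/EI.
Compatibility: M_E·(L₁+L₂)/(3EI) = θ_0, giving M_E = 98.3 kN·m (hogging).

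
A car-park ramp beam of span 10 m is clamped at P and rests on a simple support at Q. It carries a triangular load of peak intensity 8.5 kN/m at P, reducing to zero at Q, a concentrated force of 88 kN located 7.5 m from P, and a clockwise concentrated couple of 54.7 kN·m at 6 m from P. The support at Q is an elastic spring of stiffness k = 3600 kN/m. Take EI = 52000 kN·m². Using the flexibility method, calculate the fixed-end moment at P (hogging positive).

M_P = 175.1 kN·m

Take the reaction at Q as the redundant and release it; the primary structure is a cantilever fixed at P.
Deflection at Q on the released cantilever, summing each load's contribution:
  triangular load, peak 8.5 at the fixed end: w₀L⁴/(30EI) = 2833/EI
  point load 88 at a = 7.5: Pa²(3L − a)/(6EI) = 18562/EI
  clockwise couple 54.7 at a = 6: M₀a(2L − a)/(2EI) = 2297/EI
  δ_0 = 23693/EI
Tip deflection under a unit load at Q: L³/(3EI) = 333.3/EI.
With EI = 52000 kN·m²: δ_0 = 0.45564 m and δ_{QQ} = 0.00641 m/kN.
Compatibility — the spring shortens by R_Q/k under the reaction it provides: δ_0 − R_Q·δ_{QQ} = R_Q/k. With 1/k = 0.000278 m/kN, R_Q = δ_0 / (δ_{QQ} + 1/k) = 0.45564 / (0.00641 + 0.000278) = 68.13 kN.
Moment equilibrium about P: M_P = Σ(load moments about P) − R_Q·L = 856.4 − 68.13×10 = 175.1 kN·m.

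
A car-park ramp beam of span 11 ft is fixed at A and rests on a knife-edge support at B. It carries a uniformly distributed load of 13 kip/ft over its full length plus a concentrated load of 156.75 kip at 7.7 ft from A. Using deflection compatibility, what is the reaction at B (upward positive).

Take the reaction at B as the redundant and release it; the primary structure is a cantilever fixed at A.
Deflection at B on the released cantilever, summing each load's contribution:
  UDL 13: wL⁴/(8EI) = 23792/EI
  point load 156.75 at a = 7.7: Pa²(3L − a)/(6EI) = 39188/EI
  δ_0 = 62980/EI
Tip deflection under a unit load at B: L³/(3EI) = 443.7/EI.
The prop prevents deflection at B: R_B = δ_0/δ_{BB} = 62980/443.7 = 142 kip.

R_B = 142 kip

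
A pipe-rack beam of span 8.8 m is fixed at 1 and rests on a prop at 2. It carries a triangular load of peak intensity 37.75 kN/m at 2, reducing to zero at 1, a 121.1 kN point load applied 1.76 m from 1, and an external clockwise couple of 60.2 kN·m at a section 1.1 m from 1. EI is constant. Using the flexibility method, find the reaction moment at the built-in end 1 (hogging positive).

Remove the prop at 2; the released (primary) structure is a cantilever built in at 1.
Deflection at 2 on the released cantilever, summing each load's contribution:
  triangular load, peak 37.75 at the free end: 11w₀L⁴/(120EI) = 20752/EI
  point load 121.1 at a = 1.76: Pa²(3L − a)/(6EI) = 1540/EI
  clockwise couple 60.2 at a = 1.1: M₀a(2L − a)/(2EI) = 546.3/EI
  δ_0 = 22839/EI
Tip deflection under a unit load at 2: L³/(3EI) = 227.2/EI.
Compatibility at 2: δ_0 − R_2·δ_{22} = 0, so R_2 = 22839/227.2 = 100.5 kN.
Moment equilibrium about 1: M_1 = Σ(load moments about 1) − R_2·L = 1248 − 100.5×8.8 = 363 kN·m.

M_1 = 363 kN·m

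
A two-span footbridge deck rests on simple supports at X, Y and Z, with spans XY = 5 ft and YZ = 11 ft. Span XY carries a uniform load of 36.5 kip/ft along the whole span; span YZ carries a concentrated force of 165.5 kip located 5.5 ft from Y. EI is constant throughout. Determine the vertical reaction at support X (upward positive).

R_X = 37.19 kip

Release continuity at Y by inserting a hinge; the redundant is the internal moment M_Y. The primary structure is two simply-supported spans XY and YZ.
End slopes at the hinge Y, treating each span as simply supported:
  span XY: UDL 36.5: wL³/(24EI) = 190.1/EI
  span YZ: point load 165.5 at a = 5.5: Pab(L + b)/(6LEI) = 1252/EI
  relative rotation θ_0 = (190.1 + 1252)/EI = 1442/EI
A unit hogging moment at Y produces rotation L₁/(3EI) + L₂/(3EI) = 5.333/EI.
Slope continuity at Y: θ_0 = M_Y·5.333/EI, so M_Y = 1442/5.333 = 270.3 kip·ft (hogging).
Span XY, ΣM about X with M_Y applied at Y: R_Y^{XY}·5 = 456.2 + 270.3, so R_Y^{XY} = 145.3 kip and R_X = 182.5 − 145.3 = 37.19 kip.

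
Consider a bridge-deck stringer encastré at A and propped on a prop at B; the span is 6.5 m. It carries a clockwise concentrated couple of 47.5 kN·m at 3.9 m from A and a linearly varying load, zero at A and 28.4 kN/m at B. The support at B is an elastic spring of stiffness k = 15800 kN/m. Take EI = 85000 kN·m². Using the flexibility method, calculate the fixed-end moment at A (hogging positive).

Remove the prop at B; the released (primary) structure is a cantilever built in at A.
Deflection at B on the released cantilever, summing each load's contribution:
  clockwise couple 47.5 at a = 3.9: M₀a(2L − a)/(2EI) = 842.9/EI
  triangular load, peak 28.4 at the free end: 11w₀L⁴/(120EI) = 4647/EI
  δ_0 = 5490/EI
Flexibility coefficient — unit upward force at B: δ_{BB} = L³/(3EI) = 91.54/EI.
With EI = 85000 kN·m²: δ_0 = 0.064588 m and δ_{BB} = 0.001077 m/kN.
Compatibility — the spring shortens by R_B/k under the reaction it provides: δ_0 − R_B·δ_{BB} = R_B/k. With 1/k = 0.000063 m/kN, R_B = δ_0 / (δ_{BB} + 1/k) = 0.064588 / (0.001077 + 0.000063) = 56.64 kN.
Moment equilibrium about A: M_A = Σ(load moments about A) − R_B·L = 447.5 − 56.64×6.5 = 79.28 kN·m.

M_A = 79.28 kN·m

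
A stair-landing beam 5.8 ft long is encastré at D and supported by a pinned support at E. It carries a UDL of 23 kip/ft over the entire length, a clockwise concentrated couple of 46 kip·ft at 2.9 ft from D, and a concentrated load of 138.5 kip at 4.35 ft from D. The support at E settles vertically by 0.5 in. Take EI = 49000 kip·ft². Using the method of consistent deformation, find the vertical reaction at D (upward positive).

R_D = 156.7 kip

Choose R_E as the redundant. The primary structure is the cantilever fixed at D.
Downward deflection at the released point E due to the loads:
  UDL 23: wL⁴/(8EI) = 3253/EI
  clockwise couple 46 at a = 2.9: M₀a(2L − a)/(2EI) = 580.3/EI
  point load 138.5 at a = 4.35: Pa²(3L − a)/(6EI) = 5700/EI
  δ_0 = 9534/EI
Flexibility coefficient — unit upward force at E: δ_{EE} = L³/(3EI) = 65.04/EI.
With EI = 49000 kip·ft²: δ_0 = 0.19457 ft and δ_{EE} = 0.001327 ft/kip.
Compatibility — the beam at E must follow the support down by 0.04167 ft: δ_0 − R_E·δ_{EE} = 0.04167, so R_E = (0.19457 − 0.04167)/0.001327 = 115.2 kip.
Vertical equilibrium: R_D = ΣP − R_E = 271.9 − 115.2 = 156.7 kip.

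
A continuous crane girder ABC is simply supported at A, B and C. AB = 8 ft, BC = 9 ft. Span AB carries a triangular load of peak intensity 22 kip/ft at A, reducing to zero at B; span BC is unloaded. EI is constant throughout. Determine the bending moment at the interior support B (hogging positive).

Insert a hinge at B; M_B is the redundant, and each span becomes simply supported.
End slopes at the hinge B, treating each span as simply supported:
  span AB: triangular load, peak 22: 7w₀L³/(360EI) = 219/EI
  relative rotation θ_0 = (219 + 0)/EI = 219/EI
A unit hogging moment at B produces rotation L₁/(3EI) + L₂/(3EI) = 5.667/EI.
Compatibility: M_B·(L₁+L₂)/(3EI) = θ_0, giving M_B = 38.65 kip·ft (hogging).

M_B = 38.65 kip·ft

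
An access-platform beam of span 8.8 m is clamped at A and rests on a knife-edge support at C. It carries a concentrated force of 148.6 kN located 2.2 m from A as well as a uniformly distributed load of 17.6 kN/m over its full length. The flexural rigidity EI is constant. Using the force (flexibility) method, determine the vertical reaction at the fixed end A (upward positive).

Choose R_C as the redundant. The primary structure is the cantilever fixed at A.
Deflection at C on the released cantilever, summing each load's contribution:
  point load 148.6 at a = 2.2: Pa²(3L − a)/(6EI) = 2901/EI
  UDL 17.6: wL⁴/(8EI) = 13193/EI
  δ_0 = 16094/EI
Tip deflection under a unit load at C: L³/(3EI) = 227.2/EI.
The prop prevents deflection at C: R_C = δ_0/δ_{CC} = 16094/227.2 = 70.85 kN.
Vertical equilibrium: R_A = ΣP − R_C = 303.5 − 70.85 = 232.6 kN.

R_A = 232.6 kN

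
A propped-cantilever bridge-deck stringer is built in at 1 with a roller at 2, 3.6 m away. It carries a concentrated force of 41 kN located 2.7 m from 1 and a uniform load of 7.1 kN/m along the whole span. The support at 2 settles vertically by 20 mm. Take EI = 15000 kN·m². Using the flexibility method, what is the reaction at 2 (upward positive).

Choose R_2 as the redundant. The primary structure is the cantilever fixed at 1.
Deflection at 2 on the released cantilever, summing each load's contribution:
  point load 41 at a = 2.7: Pa²(3L − a)/(6EI) = 403.5/EI
  UDL 7.1: wL⁴/(8EI) = 149.1/EI
  δ_0 = 552.6/EI
Flexibility coefficient — unit upward force at 2: δ_{22} = L³/(3EI) = 15.55/EI.
With EI = 15000 kN·m²: δ_0 = 0.036838 m and δ_{22} = 0.001037 m/kN.
Compatibility — the beam at 2 must follow the support down by 0.02 m: δ_0 − R_2·δ_{22} = 0.02, so R_2 = (0.036838 − 0.02)/0.001037 = 16.24 kN.

R_2 = 16.24 kN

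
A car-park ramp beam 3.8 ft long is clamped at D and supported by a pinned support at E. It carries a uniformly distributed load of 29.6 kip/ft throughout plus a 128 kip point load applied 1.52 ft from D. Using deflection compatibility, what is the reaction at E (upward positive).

R_E = 68.8 kip

Remove the prop at E; the released (primary) structure is a cantilever built in at D.
Downward deflection at the released point E due to the loads:
  UDL 29.6: wL⁴/(8EI) = 771.5/EI
  point load 128 at a = 1.52: Pa²(3L − a)/(6EI) = 487/EI
  δ_0 = 1258/EI
Tip deflection under a unit load at E: L³/(3EI) = 18.29/EI.
The prop prevents deflection at E: R_E = δ_0/δ_{EE} = 1258/18.29 = 68.8 kip.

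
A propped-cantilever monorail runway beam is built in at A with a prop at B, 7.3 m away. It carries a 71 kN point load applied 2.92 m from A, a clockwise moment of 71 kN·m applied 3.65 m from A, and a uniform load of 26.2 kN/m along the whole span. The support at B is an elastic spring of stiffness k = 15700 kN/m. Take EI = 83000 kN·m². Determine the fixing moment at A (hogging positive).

M_A = 293 kN·m

Remove the prop at B; the released (primary) structure is a cantilever built in at A.
Deflection at B on the released cantilever, summing each load's contribution:
  point load 71 at a = 2.92: Pa²(3L − a)/(6EI) = 1915/EI
  clockwise couple 71 at a = 3.65: M₀a(2L − a)/(2EI) = 1419/EI
  UDL 26.2: wL⁴/(8EI) = 9300/EI
  δ_0 = 12634/EI
Flexibility coefficient — unit upward force at B: δ_{BB} = L³/(3EI) = 129.7/EI.
With EI = 83000 kN·m²: δ_0 = 0.15222 m and δ_{BB} = 0.001562 m/kN.
Compatibility — the spring shortens by R_B/k under the reaction it provides: δ_0 − R_B·δ_{BB} = R_B/k. With 1/k = 0.000064 m/kN, R_B = δ_0 / (δ_{BB} + 1/k) = 0.15222 / (0.001562 + 0.000064) = 93.62 kN.
Moment equilibrium about A: M_A = Σ(load moments about A) − R_B·L = 976.4 − 93.62×7.3 = 293 kN·m.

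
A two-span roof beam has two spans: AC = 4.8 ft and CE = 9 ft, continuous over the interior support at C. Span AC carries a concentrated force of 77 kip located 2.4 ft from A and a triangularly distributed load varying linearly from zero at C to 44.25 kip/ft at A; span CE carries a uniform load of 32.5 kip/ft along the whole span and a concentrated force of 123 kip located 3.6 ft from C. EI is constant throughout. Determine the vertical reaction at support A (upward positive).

Insert a hinge at C; M_C is the redundant, and each span becomes simply supported.
Discontinuity in slope at C on the released structure — sum the simple-span end rotations:
  span AC: point load 77 at a = 2.4: Pab(L + a)/(6LEI) = 110.9/EI
  span AC: triangular load, peak 44.25: 7w₀L³/(360EI) = 95.16/EI
  span CE: UDL 32.5: wL³/(24EI) = 987.2/EI
  span CE: point load 123 at a = 3.6: Pab(L + b)/(6LEI) = 637.6/EI
  relative rotation θ_0 = (206 + 1625)/EI = 1831/EI
A unit hogging moment at C produces rotation L₁/(3EI) + L₂/(3EI) = 4.6/EI.
Slope continuity at C: θ_0 = M_C·4.6/EI, so M_C = 1831/4.6 = 398 kip·ft (hogging).
Span AC, ΣM about A with M_C applied at C: R_C^{AC}·4.8 = 354.7 + 398, so R_C^{AC} = 156.8 kip and R_A = 183.2 − 156.8 = 26.38 kip.

R_A = 26.38 kip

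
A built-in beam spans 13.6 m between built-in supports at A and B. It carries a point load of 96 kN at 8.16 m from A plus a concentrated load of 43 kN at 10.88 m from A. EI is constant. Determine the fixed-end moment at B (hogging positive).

Take the two fixed-end moments M_A, M_B as redundants; the released structure is the simple span AB.
Simple-span end rotations at A and B under the given loads:
  at A: point load 96 at a = 8.16: Pab(L + b)/(6LEI) = 994.3/EI
  at B: point load 96 at a = 8.16: Pab(L + a)/(6LEI) = 1136/EI
  at A: point load 43 at a = 10.88: Pab(L + b)/(6LEI) = 254.5/EI
  at B: point load 43 at a = 10.88: Pab(L + a)/(6LEI) = 381.8/EI
  θ_A0 = 1249/EI,  θ_B0 = 1518/EI
Flexibility coefficients: a unit moment at one end gives L/(3EI) there and L/(6EI) at the far end, so f₁₁ = f₂₂ = 4.533/EI and f₁₂ = f₂₁ = 2.267/EI.
Compatibility — zero rotation at each built-in end:
  4.533 M_A + 2.267 M_B = 1249
  2.267 M_A + 4.533 M_B = 1518
Solving the pair gives M_A = 144.1 kN·m and M_B = 262.9 kN·m (hogging).

M_B = 262.9 kN·m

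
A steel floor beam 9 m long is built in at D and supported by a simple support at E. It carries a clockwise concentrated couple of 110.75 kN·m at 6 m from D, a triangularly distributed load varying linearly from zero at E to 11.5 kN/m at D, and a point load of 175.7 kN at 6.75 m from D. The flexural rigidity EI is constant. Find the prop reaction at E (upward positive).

R_E = 137.9 kN

Choose R_E as the redundant. The primary structure is the cantilever fixed at D.
Downward deflection at the released point E due to the loads:
  clockwise couple 110.75 at a = 6: M₀a(2L − a)/(2EI) = 3987/EI
  triangular load, peak 11.5 at the fixed end: w₀L⁴/(30EI) = 2515/EI
  point load 175.7 at a = 6.75: Pa²(3L − a)/(6EI) = 27018/EI
  δ_0 = 33520/EI
Tip deflection under a unit load at E: L³/(3EI) = 243/EI.
Compatibility at E: δ_0 − R_E·δ_{EE} = 0, so R_E = 33520/243 = 137.9 kN.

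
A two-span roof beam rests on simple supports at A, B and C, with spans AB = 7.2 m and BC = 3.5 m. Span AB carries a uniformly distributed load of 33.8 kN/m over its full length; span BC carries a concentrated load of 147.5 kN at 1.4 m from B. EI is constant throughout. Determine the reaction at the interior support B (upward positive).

R_B = 286.5 kN

Insert a hinge at B; M_B is the redundant, and each span becomes simply supported.
Discontinuity in slope at B on the released structure — sum the simple-span end rotations:
  span AB: UDL 33.8: wL³/(24EI) = 525.7/EI
  span BC: point load 147.5 at a = 1.4: Pab(L + b)/(6LEI) = 115.6/EI
  relative rotation θ_0 = (525.7 + 115.6)/EI = 641.3/EI
A unit hogging moment at B produces rotation L₁/(3EI) + L₂/(3EI) = 3.567/EI.
Slope continuity at B: θ_0 = M_B·3.567/EI, so M_B = 641.3/3.567 = 179.8 kN·m (hogging).
Span AB, ΣM about A with M_B applied at B: R_B^{AB}·7.2 = 876.1 + 179.8, so R_B^{AB} = 146.7 kN and R_A = 243.4 − 146.7 = 96.71 kN.
Span BC, ΣM about C: R_B^{BC}·3.5 = 309.8 + 179.8, so R_B^{BC} = 139.9 kN and R_C = 147.5 − 139.9 = 7.628 kN.
R_B = 146.7 + 139.9 = 286.5 kN.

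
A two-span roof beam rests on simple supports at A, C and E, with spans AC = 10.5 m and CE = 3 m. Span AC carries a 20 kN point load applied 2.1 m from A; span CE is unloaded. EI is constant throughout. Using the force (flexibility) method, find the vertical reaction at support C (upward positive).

Take M_C as the redundant. Released structure: two simple spans AC and CE with a hinge at C.
End slopes at the hinge C, treating each span as simply supported:
  span AC: point load 20 at a = 2.1: Pab(L + a)/(6LEI) = 70.56/EI
  relative rotation θ_0 = (70.56 + 0)/EI = 70.56/EI
A unit hogging moment at C produces rotation L₁/(3EI) + L₂/(3EI) = 4.5/EI.
Slope continuity at C: θ_0 = M_C·4.5/EI, so M_C = 70.56/4.5 = 15.68 kN·m (hogging).
Span AC, ΣM about A with M_C applied at C: R_C^{AC}·10.5 = 42 + 15.68, so R_C^{AC} = 5.493 kN and R_A = 20 − 5.493 = 14.51 kN.
Span CE, ΣM about E: R_C^{CE}·3 = 0 + 15.68, so R_C^{CE} = 5.227 kN and R_E = 0 − 5.227 = -5.227 kN.
R_C = 5.493 + 5.227 = 10.72 kN.

R_C = 10.72 kN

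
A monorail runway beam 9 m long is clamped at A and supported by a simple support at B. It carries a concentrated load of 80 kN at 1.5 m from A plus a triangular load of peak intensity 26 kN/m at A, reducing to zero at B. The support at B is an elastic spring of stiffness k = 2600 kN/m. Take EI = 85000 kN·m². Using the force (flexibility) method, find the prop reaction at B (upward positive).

R_B = 23.4 kN

Release the roller at B. Primary structure: cantilever fixed at A.
Primary-structure tip deflection at B by superposition:
  point load 80 at a = 1.5: Pa²(3L − a)/(6EI) = 765/EI
  triangular load, peak 26 at the fixed end: w₀L⁴/(30EI) = 5686/EI
  δ_0 = 6451/EI
Flexibility coefficient — unit upward force at B: δ_{BB} = L³/(3EI) = 243/EI.
With EI = 85000 kN·m²: δ_0 = 0.075896 m and δ_{BB} = 0.002859 m/kN.
Compatibility — the spring shortens by R_B/k under the reaction it provides: δ_0 − R_B·δ_{BB} = R_B/k. With 1/k = 0.000385 m/kN, R_B = δ_0 / (δ_{BB} + 1/k) = 0.075896 / (0.002859 + 0.000385) = 23.4 kN.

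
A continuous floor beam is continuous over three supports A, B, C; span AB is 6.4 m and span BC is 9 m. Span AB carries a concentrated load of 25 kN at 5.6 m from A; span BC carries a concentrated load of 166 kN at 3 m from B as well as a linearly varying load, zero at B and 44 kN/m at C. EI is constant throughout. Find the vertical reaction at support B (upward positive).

Insert a hinge at B; M_B is the redundant, and each span becomes simply supported.
Discontinuity in slope at B on the released structure — sum the simple-span end rotations:
  span AB: point load 25 at a = 5.6: Pab(L + a)/(6LEI) = 35/EI
  span BC: point load 166 at a = 3: Pab(L + b)/(6LEI) = 830/EI
  span BC: triangular load, peak 44: 7w₀L³/(360EI) = 623.7/EI
  relative rotation θ_0 = (35 + 1454)/EI = 1489/EI
A unit hogging moment at B produces rotation L₁/(3EI) + L₂/(3EI) = 5.133/EI.
Compatibility: M_B·(L₁+L₂)/(3EI) = θ_0, giving M_B = 290 kN·m (hogging).
Span AB, ΣM about A with M_B applied at B: R_B^{AB}·6.4 = 140 + 290, so R_B^{AB} = 67.19 kN and R_A = 25 − 67.19 = -42.19 kN.
Span BC, ΣM about C: R_B^{BC}·9 = 1590 + 290, so R_B^{BC} = 208.9 kN and R_C = 364 − 208.9 = 155.1 kN.
R_B = 67.19 + 208.9 = 276.1 kN.

R_B = 276.1 kN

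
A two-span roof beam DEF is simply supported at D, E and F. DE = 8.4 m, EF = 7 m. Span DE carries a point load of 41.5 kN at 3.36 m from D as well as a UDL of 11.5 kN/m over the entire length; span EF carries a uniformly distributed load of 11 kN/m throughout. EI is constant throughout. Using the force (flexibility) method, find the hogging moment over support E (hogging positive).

M_E = 117.9 kN·m

Take M_E as the redundant. Released structure: two simple spans DE and EF with a hinge at E.
End slopes at the hinge E, treating each span as simply supported:
  span DE: point load 41.5 at a = 3.36: Pab(L + a)/(6LEI) = 164/EI
  span DE: UDL 11.5: wL³/(24EI) = 284/EI
  span EF: UDL 11: wL³/(24EI) = 157.2/EI
  relative rotation θ_0 = (448 + 157.2)/EI = 605.2/EI
A unit hogging moment at E produces rotation L₁/(3EI) + L₂/(3EI) = 5.133/EI.
Slope continuity at E: θ_0 = M_E·5.133/EI, so M_E = 605.2/5.133 = 117.9 kN·m (hogging).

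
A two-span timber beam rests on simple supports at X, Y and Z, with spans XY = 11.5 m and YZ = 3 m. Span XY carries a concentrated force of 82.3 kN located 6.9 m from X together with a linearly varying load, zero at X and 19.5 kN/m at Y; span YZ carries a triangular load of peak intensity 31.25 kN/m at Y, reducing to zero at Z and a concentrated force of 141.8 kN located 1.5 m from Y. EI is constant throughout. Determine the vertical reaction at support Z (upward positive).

R_Z = -13.76 kN

Release continuity at Y by inserting a hinge; the redundant is the internal moment M_Y. The primary structure is two simply-supported spans XY and YZ.
Rotations at Y on the released spans (each span's end-slope, ×1/EI):
  span XY: point load 82.3 at a = 6.9: Pab(L + a)/(6LEI) = 696.6/EI
  span XY: triangular load, peak 19.5: w₀L³/(45EI) = 659/EI
  span YZ: triangular load, peak 31.25: w₀L³/(45EI) = 18.75/EI
  span YZ: point load 141.8 at a = 1.5: Pab(L + b)/(6LEI) = 79.76/EI
  relative rotation θ_0 = (1356 + 98.51)/EI = 1454/EI
A unit hogging moment at Y produces rotation L₁/(3EI) + L₂/(3EI) = 4.833/EI.
Compatibility: M_Y·(L₁+L₂)/(3EI) = θ_0, giving M_Y = 300.9 kN·m (hogging).
Span YZ, ΣM about Z: R_Y^{YZ}·3 = 306.4 + 300.9, so R_Y^{YZ} = 202.4 kN and R_Z = 188.7 − 202.4 = -13.76 kN.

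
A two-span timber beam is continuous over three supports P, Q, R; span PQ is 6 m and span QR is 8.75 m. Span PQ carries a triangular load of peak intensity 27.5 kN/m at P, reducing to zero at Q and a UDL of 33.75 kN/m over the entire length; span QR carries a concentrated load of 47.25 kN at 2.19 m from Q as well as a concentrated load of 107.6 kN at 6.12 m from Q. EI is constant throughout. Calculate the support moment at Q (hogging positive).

Insert a hinge at Q; M_Q is the redundant, and each span becomes simply supported.
Rotations at Q on the released spans (each span's end-slope, ×1/EI):
  span PQ: triangular load, peak 27.5: 7w₀L³/(360EI) = 115.5/EI
  span PQ: UDL 33.75: wL³/(24EI) = 303.8/EI
  span QR: point load 47.25 at a = 2.19: Pab(L + b)/(6LEI) = 198/EI
  span QR: point load 107.6 at a = 6.12: Pab(L + b)/(6LEI) = 375.4/EI
  relative rotation θ_0 = (419.2 + 573.4)/EI = 992.6/EI
A unit hogging moment at Q produces rotation L₁/(3EI) + L₂/(3EI) = 4.917/EI.
Slope continuity at Q: θ_0 = M_Q·4.917/EI, so M_Q = 992.6/4.917 = 201.9 kN·m (hogging).

M_Q = 201.9 kN·m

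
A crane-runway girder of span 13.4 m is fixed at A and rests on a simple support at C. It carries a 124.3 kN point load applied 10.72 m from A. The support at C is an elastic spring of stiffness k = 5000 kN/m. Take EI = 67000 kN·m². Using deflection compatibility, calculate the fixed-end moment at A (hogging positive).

Choose R_C as the redundant. The primary structure is the cantilever fixed at A.
Deflection at C on the released cantilever, summing each load's contribution:
  point load 124.3 at a = 10.72: Pa²(3L − a)/(6EI) = 70184/EI
Flexibility coefficient — unit upward force at C: δ_{CC} = L³/(3EI) = 802/EI.
With EI = 67000 kN·m²: δ_0 = 1.0475 m and δ_{CC} = 0.011971 m/kN.
Compatibility — the spring shortens by R_C/k under the reaction it provides: δ_0 − R_C·δ_{CC} = R_C/k. With 1/k = 0.0002 m/kN, R_C = δ_0 / (δ_{CC} + 1/k) = 1.0475 / (0.011971 + 0.0002) = 86.07 kN.
Moment equilibrium about A: M_A = Σ(load moments about A) − R_C·L = 1332 − 86.07×13.4 = 179.2 kN·m.

M_A = 179.2 kN·m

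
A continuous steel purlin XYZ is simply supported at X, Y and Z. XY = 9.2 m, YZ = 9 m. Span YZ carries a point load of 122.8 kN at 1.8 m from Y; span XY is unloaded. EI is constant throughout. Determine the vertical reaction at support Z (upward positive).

R_Z = 15.82 kN

Insert a hinge at Y; M_Y is the redundant, and each span becomes simply supported.
End slopes at the hinge Y, treating each span as simply supported:
  span YZ: point load 122.8 at a = 1.8: Pab(L + b)/(6LEI) = 477.4/EI
  relative rotation θ_0 = (0 + 477.4)/EI = 477.4/EI
A unit hogging moment at Y produces rotation L₁/(3EI) + L₂/(3EI) = 6.067/EI.
Compatibility: M_Y·(L₁+L₂)/(3EI) = θ_0, giving M_Y = 78.7 kN·m (hogging).
Span YZ, ΣM about Z: R_Y^{YZ}·9 = 884.2 + 78.7, so R_Y^{YZ} = 107 kN and R_Z = 122.8 − 107 = 15.82 kN.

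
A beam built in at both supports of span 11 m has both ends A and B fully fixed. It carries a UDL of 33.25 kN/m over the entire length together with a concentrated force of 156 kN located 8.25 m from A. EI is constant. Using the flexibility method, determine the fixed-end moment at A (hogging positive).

M_A = 415.7 kN·m

Take the two fixed-end moments M_A, M_B as redundants; the released structure is the simple span AB.
On the primary (simply-supported) span, the end slopes from the loading are:
  at A: UDL 33.25: wL³/(24EI) = 1844/EI
  at B: UDL 33.25: wL³/(24EI) = 1844/EI
  at A: point load 156 at a = 8.25: Pab(L + b)/(6LEI) = 737.3/EI
  at B: point load 156 at a = 8.25: Pab(L + a)/(6LEI) = 1032/EI
  θ_A0 = 2581/EI,  θ_B0 = 2876/EI
Flexibility coefficients: a unit moment at one end gives L/(3EI) there and L/(6EI) at the far end, so f₁₁ = f₂₂ = 3.667/EI and f₁₂ = f₂₁ = 1.833/EI.
Compatibility — zero rotation at each built-in end:
  3.667 M_A + 1.833 M_B = 2581
  1.833 M_A + 3.667 M_B = 2876
Solving the pair gives M_A = 415.7 kN·m and M_B = 576.6 kN·m (hogging).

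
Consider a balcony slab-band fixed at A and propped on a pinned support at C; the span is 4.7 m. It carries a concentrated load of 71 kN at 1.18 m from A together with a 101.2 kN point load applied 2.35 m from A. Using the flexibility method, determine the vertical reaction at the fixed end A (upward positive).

Choose R_C as the redundant. The primary structure is the cantilever fixed at A.
Deflection at C on the released cantilever, summing each load's contribution:
  point load 71 at a = 1.18: Pa²(3L − a)/(6EI) = 212.9/EI
  point load 101.2 at a = 2.35: Pa²(3L − a)/(6EI) = 1094/EI
  δ_0 = 1307/EI
Tip deflection under a unit load at C: L³/(3EI) = 34.61/EI.
The prop prevents deflection at C: R_C = δ_0/δ_{CC} = 1307/34.61 = 37.78 kN.
Vertical equilibrium: R_A = ΣP − R_C = 172.2 − 37.78 = 134.4 kN.

R_A = 134.4 kN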